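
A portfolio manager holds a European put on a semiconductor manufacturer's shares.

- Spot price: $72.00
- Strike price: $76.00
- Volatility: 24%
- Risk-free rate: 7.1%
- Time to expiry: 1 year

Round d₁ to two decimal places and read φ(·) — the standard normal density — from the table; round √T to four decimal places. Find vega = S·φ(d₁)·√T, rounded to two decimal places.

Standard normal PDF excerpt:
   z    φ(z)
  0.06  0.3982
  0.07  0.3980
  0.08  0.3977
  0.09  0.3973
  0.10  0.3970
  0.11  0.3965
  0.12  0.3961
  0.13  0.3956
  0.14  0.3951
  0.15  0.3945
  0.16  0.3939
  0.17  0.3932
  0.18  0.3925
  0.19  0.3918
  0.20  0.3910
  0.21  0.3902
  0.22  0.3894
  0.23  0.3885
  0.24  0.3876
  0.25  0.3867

σ√T = 0.24·√1 = 0.2400
d₁ = [ln(72/76) + (0.071 + 0.24²/2)·1] / 0.2400 = [-0.0541 + 0.0998] / 0.2400 = 0.1906 which rounds to 0.19
√T = √1 = 1.0000
φ(d₁) = φ(0.19) = 0.3918
vega = S·φ(d₁)·√T = 72·0.3918·1.0000 = 28.2096
(Call and put vega coincide under Black-Scholes.)

28.21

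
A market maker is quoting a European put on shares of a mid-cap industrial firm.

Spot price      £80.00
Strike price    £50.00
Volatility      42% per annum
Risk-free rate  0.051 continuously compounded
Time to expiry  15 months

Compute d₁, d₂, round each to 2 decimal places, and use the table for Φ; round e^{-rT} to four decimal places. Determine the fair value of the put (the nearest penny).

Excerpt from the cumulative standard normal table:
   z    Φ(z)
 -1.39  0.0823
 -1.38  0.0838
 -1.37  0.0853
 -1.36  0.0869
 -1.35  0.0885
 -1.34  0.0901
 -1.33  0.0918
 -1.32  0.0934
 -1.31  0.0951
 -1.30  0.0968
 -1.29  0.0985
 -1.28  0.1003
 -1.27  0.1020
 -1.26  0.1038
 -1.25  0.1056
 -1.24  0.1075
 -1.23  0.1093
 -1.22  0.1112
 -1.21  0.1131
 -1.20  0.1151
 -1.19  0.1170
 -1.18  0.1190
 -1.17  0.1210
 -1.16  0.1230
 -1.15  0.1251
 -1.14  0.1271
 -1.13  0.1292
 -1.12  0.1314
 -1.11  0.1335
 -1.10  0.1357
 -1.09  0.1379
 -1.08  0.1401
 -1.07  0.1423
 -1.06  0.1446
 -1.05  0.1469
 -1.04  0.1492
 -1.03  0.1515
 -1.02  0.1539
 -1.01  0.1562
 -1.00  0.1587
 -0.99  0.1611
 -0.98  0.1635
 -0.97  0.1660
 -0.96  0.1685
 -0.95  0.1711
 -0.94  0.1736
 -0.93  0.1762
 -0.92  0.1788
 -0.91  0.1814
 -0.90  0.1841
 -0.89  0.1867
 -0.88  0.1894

£1.81

σ√T = 0.42 × 1.1180 = 0.4696
d₁ = [ln(80/50) + (0.051 + 0.42²/2)·1.25] / 0.4696 = [0.4700 + 0.1740] / 0.4696 = 1.3715 ≈ 1.37
d₂ = d₁ − σ√T = 1.3715 − 0.4696 = 0.9019 ≈ 0.90
exp(−rT) = exp(−0.051·1.25) = 0.9382
P = 50·0.9382·N(-0.90) − 80·N(-1.37) = 50·0.9382·0.1841 − 80·0.0853 = 8.6361 − 6.8240 = 1.8121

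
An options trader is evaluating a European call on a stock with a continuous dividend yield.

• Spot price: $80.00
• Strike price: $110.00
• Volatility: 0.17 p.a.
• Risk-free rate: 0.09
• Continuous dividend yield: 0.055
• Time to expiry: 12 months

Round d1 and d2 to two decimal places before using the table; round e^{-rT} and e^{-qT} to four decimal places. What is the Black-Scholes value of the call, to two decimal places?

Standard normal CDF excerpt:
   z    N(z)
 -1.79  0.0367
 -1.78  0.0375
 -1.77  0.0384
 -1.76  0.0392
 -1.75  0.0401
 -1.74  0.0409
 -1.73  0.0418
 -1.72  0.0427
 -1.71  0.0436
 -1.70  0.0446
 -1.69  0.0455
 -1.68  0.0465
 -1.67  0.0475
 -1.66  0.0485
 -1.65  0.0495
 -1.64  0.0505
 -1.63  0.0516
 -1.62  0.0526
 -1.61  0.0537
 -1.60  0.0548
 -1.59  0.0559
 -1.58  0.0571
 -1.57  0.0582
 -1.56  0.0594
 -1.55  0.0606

T = 1;  σ√T = 0.1700
d₁ = [ln(80/110) + (0.09 − 0.055 + ½·0.17²)·1] / (σ√T) = (-0.3185 + 0.0495) / 0.1700 = -1.5824 ⇒ -1.58
d₂ = -1.5824 − 0.1700 = -1.7524 ⇒ -1.75
e^(−qT) = e^(−0.055·1) = 0.9465;  e^(−rT) = e^(−0.09·1) = 0.9139
C = 80·0.9465·N(-1.58) − 110·0.9139·N(-1.75) = 80·0.9465·0.0571 − 110·0.9139·0.0401 = 4.3236 − 4.0312 = 0.2924

$0.29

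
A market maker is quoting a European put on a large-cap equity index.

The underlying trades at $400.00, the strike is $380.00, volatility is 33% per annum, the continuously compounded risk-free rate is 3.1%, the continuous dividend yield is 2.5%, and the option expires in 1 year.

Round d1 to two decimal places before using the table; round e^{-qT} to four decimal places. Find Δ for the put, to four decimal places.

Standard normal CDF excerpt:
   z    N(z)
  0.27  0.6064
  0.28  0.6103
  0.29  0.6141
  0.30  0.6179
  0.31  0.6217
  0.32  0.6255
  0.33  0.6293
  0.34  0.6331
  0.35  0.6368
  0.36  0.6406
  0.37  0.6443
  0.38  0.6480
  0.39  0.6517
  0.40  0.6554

-0.3578

σ√T = 0.33·√1 = 0.3300
d₁ = [ln(400/380) + (0.031 − 0.025 + 0.33²/2)·1] / 0.3300 = [0.0513 + 0.0605] / 0.3300 = 0.3386 ⇒ 0.34
N(d₁) = N(0.34) = 0.6331
Δ_put = exp(−qT)·(N(d₁) − 1) = 0.9753·(0.6331 − 1) = -0.3578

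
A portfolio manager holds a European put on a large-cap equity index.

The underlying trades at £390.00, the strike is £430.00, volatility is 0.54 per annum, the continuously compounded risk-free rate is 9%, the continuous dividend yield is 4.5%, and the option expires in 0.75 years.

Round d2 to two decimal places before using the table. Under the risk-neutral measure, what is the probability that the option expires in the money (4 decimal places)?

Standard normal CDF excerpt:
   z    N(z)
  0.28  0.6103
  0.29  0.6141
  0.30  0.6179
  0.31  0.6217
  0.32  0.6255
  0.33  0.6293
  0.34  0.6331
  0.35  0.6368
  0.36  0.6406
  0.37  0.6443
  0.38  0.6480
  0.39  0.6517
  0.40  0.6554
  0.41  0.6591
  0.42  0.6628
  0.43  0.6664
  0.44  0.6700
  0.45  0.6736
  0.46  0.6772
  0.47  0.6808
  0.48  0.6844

σ√T = 0.54 × 0.8660 = 0.4677
d₁ = [ln(390/430) + (0.09 − 0.045 + 0.54²/2)·0.75] / 0.4677 = [-0.0976 + 0.1431] / 0.4677 = 0.0972 → 0.10
d₂ = d₁ − σ√T = 0.0972 − 0.4677 = -0.3704 → -0.37
Risk-neutral Pr[S_T < K] = N(−d₂) = N(0.37) = 0.6443

0.6443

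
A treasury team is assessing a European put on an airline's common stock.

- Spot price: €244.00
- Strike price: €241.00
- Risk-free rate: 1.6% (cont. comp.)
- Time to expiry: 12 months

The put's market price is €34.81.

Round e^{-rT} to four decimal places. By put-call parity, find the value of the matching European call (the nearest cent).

exp(−rT) = exp(−0.016·1) = 0.9841
Put-call parity: C − P = S − K·e^(−rT) = 244 − 241·0.9841 = 244 − 237.1681 = 6.8319
C = P + (C − P) = 34.81 + (6.8319) = 41.6419

€41.64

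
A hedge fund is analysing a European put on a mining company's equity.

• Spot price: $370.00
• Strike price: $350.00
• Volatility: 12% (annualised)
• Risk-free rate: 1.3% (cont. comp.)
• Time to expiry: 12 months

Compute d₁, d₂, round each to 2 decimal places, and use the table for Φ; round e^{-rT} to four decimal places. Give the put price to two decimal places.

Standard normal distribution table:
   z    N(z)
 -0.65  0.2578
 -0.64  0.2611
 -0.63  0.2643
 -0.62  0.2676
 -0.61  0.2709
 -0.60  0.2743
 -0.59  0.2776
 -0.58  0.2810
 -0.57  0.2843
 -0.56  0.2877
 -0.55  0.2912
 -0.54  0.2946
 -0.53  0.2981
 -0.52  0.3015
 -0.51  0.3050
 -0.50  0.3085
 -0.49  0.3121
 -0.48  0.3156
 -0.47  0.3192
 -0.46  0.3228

$7.58

σ√T = 0.12·√1 = 0.1200
ln(S/K) + (r + σ²/2)T = ln(370/350) + (0.013 + 0.12²/2)·1 = 0.0556 + 0.0202 = 0.0758
d₁ = 0.0758 / 0.1200 = 0.6314 ⇒ 0.63
d₂ = d₁ − σ√T = 0.6314 − 0.1200 = 0.5114 ⇒ 0.51
e^(−rT) = e^(−0.013·1) = 0.9871
P = 350·0.9871·N(-0.51) − 370·N(-0.63) = 350·0.9871·0.3050 − 370·0.2643 = 105.3729 − 97.7910 = 7.5819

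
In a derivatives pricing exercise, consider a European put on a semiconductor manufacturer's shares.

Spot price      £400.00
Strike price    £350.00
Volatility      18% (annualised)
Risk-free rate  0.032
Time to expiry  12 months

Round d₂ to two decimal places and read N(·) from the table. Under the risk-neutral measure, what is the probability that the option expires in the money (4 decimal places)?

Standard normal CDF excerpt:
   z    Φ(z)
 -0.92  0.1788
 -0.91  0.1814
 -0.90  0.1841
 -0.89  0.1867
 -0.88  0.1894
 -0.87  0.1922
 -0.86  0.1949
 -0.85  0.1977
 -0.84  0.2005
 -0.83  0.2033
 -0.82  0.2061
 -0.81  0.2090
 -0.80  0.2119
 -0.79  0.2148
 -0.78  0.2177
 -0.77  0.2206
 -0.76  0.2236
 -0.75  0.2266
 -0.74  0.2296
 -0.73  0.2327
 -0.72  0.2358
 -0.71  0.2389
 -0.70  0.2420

0.2033

σ√T = 0.18 × 1.0000 = 0.1800
d₁ = [ln(400/350) + (0.032 + 0.18²/2)·1] / 0.1800 = [0.1335 + 0.0482] / 0.1800 = 1.0096 ≈ 1.01
d₂ = d₁ − σ√T = 1.0096 − 0.1800 = 0.8296 ≈ 0.83
Pr(exercise) under Q = N(−d₂) = N(-0.83) = 0.2033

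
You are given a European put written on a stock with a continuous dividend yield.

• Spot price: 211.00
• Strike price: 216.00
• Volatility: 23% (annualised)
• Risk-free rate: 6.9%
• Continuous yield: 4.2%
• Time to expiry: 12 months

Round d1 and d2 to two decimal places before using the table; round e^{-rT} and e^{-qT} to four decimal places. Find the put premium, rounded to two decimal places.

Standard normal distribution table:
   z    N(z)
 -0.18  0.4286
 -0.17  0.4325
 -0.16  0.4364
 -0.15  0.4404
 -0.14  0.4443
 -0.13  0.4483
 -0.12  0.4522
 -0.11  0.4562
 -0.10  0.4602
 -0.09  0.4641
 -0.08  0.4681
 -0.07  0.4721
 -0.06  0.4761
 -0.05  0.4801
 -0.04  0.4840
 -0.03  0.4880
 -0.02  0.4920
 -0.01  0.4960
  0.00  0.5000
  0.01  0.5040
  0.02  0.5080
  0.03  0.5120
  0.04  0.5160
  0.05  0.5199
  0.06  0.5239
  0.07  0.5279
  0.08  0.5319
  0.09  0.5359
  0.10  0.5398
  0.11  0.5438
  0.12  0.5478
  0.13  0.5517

σ√T = 0.23 × 1.0000 = 0.2300
d₁ = [ln(211/216) + (0.069 − 0.042 + 0.23²/2)·1] / 0.2300 = [-0.0234 + 0.0535] / 0.2300 = 0.1306 which rounds to 0.13
d₂ = d₁ − σ√T = 0.1306 − 0.2300 = -0.0994 which rounds to -0.10
e^(−qT) = e^(−0.042·1) = 0.9589;  e^(−rT) = e^(−0.069·1) = 0.9333
N(−d₂) = N(0.10) = 0.5398;  N(−d₁) = N(-0.13) = 0.4483
P = 216·0.9333·0.5398 − 211·0.9589·0.4483 = 108.8198 − 90.7036 = 18.1162

18.12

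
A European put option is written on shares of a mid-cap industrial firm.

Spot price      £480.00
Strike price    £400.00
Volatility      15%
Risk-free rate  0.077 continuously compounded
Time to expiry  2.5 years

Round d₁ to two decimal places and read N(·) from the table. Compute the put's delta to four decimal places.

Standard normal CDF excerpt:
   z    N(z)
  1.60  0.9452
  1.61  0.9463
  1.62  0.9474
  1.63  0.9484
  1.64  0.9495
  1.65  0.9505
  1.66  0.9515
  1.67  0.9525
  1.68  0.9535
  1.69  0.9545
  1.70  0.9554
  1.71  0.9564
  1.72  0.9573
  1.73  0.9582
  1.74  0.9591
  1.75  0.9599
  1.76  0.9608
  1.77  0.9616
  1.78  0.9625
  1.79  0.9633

T = 2.5;  σ√T = 0.2372
d₁ = [ln(480/400) + (0.077 + 0.15²/2)·2.5] / 0.2372 = [0.1823 + 0.2206] / 0.2372 = 1.6990 which rounds to 1.70
N(d₁) = N(1.70) = 0.9554
Δ_put = N(d₁) − 1 = 0.9554 − 1 = -0.0446

-0.0446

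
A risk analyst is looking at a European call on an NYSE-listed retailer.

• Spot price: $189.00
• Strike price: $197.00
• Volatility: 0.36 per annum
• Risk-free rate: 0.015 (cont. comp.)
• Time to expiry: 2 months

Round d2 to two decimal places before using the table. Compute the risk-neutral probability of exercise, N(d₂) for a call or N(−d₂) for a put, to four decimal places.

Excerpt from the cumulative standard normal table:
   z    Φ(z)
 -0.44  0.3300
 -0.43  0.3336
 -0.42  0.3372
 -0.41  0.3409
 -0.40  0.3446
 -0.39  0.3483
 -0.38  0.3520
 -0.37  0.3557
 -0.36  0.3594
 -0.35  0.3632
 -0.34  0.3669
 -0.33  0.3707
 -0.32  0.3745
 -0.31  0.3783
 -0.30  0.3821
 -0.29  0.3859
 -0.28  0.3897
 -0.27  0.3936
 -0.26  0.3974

σ√T = 0.36·√0.1667 = 0.1470
ln(S/K) + (r + σ²/2)T = ln(189/197) + (0.015 + 0.36²/2)·0.1667 = -0.0415 + 0.0133 = -0.0282
d₁ = -0.0282 / 0.1470 = -0.1916 → -0.19
d₂ = d₁ − σ√T = -0.1916 − 0.1470 = -0.3386 → -0.34
Risk-neutral Pr[S_T > K] = N(d₂) = N(-0.34) = 0.3669

0.3669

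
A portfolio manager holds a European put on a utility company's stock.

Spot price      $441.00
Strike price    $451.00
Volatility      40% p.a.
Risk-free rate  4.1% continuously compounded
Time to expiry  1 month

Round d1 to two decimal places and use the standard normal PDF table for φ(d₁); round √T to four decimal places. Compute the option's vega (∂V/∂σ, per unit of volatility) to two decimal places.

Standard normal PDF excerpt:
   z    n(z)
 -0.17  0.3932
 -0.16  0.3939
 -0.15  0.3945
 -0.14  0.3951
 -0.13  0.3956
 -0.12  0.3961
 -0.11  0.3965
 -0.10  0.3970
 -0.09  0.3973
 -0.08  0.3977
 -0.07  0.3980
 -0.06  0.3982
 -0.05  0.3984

σ√T = 0.4·√0.08333 = 0.1155
ln(S/K) + (r + σ²/2)T = ln(441/451) + (0.041 + 0.4²/2)·0.08333 = -0.0224 + 0.0101 = -0.0123
d₁ = -0.0123 / 0.1155 = -0.1069 → -0.11
√T = √0.08333 = 0.2887
φ(d₁) = φ(-0.11) = 0.3965
vega = S·φ(d₁)·√T = 441·0.3965·0.2887 = 50.4811
(Call and put vega coincide under Black-Scholes.)

50.48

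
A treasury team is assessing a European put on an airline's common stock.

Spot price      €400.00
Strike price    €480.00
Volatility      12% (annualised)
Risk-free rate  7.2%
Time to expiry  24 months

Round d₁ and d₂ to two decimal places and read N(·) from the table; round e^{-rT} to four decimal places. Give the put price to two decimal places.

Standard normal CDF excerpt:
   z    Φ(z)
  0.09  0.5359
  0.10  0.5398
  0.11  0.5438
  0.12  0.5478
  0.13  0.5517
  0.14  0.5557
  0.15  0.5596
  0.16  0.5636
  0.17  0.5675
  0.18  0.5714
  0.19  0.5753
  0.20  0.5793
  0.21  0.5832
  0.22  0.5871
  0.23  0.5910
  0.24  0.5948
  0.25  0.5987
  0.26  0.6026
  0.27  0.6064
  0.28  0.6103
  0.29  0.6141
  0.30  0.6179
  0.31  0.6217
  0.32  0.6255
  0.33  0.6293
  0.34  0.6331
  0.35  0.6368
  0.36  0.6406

€36.12

σ√T = 0.12 × 1.4142 = 0.1697
d₁ = [ln(400/480) + (0.072 + ½·0.12²)·2] / (σ√T) = (-0.1823 + 0.1584) / 0.1697 = -0.1410 ≈ -0.14
d₂ = -0.1410 − 0.1697 = -0.3107 ≈ -0.31
exp(−rT) = exp(−0.072·2) = 0.8659
P = 480·0.8659·N(0.31) − 400·N(0.14) = 480·0.8659·0.6217 − 400·0.5557 = 258.3984 − 222.2800 = 36.1184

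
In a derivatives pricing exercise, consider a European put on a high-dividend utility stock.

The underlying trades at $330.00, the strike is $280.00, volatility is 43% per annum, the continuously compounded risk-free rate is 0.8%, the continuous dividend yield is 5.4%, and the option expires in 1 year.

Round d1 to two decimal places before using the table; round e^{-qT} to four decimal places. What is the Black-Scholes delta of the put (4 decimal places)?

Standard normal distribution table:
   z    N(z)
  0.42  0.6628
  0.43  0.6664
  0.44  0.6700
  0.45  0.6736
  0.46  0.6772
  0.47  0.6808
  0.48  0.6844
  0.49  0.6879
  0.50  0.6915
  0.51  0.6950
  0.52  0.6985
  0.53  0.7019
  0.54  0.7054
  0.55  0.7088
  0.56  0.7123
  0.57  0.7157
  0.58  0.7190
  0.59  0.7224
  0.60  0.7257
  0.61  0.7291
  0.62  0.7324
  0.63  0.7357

-0.2957

σ√T = 0.43 × 1.0000 = 0.4300
d₁ = [ln(330/280) + (0.008 − 0.054 + 0.43²/2)·1] / 0.4300 = [0.1643 + 0.0464] / 0.4300 = 0.4901 ⇒ 0.49
N(d₁) = N(0.49) = 0.6879
Δ_put = e^(−qT)·(N(d₁) − 1) = 0.9474·(0.6879 − 1) = -0.2957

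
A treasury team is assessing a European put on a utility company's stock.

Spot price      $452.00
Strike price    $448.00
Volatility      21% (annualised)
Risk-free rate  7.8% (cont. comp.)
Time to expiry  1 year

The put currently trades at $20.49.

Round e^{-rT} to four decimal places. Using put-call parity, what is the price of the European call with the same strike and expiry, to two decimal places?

$58.09

exp(−rT) = exp(−0.078·1) = 0.9250
Put-call parity: C − P = S − K·e^(−rT) = 452 − 448·0.9250 = 452 − 414.4000 = 37.6000
C = P + (C − P) = 20.49 + (37.6000) = 58.0900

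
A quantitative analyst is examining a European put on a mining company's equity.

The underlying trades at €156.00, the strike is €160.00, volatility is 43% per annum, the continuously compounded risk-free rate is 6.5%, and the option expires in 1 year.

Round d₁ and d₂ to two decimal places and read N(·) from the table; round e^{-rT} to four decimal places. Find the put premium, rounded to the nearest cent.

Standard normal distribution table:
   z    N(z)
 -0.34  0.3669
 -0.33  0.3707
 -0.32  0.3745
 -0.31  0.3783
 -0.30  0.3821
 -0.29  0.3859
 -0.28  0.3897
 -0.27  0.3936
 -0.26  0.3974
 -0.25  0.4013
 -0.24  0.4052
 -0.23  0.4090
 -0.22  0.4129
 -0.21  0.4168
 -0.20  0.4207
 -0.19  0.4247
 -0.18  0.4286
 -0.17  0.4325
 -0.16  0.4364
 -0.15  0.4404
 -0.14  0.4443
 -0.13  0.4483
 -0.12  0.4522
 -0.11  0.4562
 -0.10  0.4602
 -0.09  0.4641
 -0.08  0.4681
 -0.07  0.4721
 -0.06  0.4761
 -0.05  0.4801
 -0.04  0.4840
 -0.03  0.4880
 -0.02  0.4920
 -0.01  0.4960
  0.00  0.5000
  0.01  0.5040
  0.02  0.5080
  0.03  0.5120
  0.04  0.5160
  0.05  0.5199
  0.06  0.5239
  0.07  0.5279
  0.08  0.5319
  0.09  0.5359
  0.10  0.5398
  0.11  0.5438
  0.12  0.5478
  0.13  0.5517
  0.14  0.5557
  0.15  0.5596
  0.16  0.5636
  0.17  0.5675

T = 1;  σ√T = 0.4300
d₁ = [ln(156/160) + (0.065 + 0.43²/2)·1] / 0.4300 = [-0.0253 + 0.1574] / 0.4300 = 0.3073 ≈ 0.31
d₂ = d₁ − σ√T = 0.3073 − 0.4300 = -0.1227 ≈ -0.12
e^(−rT) = e^(−0.065·1) = 0.9371
P = 160·0.9371·N(0.12) − 156·N(-0.31) = 160·0.9371·0.5478 − 156·0.3783 = 82.1349 − 59.0148 = 23.1201

€23.12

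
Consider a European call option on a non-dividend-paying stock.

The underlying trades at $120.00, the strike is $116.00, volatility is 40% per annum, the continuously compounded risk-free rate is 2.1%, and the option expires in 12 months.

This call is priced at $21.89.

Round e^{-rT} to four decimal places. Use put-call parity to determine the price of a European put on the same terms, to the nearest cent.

$15.48

exp(−rT) = exp(−0.021·1) = 0.9792
Put-call parity: C − P = S − K·e^(−rT) = 120 − 116·0.9792 = 120 − 113.5872 = 6.4128
P = C − (C − P) = 21.89 − (6.4128) = 15.4772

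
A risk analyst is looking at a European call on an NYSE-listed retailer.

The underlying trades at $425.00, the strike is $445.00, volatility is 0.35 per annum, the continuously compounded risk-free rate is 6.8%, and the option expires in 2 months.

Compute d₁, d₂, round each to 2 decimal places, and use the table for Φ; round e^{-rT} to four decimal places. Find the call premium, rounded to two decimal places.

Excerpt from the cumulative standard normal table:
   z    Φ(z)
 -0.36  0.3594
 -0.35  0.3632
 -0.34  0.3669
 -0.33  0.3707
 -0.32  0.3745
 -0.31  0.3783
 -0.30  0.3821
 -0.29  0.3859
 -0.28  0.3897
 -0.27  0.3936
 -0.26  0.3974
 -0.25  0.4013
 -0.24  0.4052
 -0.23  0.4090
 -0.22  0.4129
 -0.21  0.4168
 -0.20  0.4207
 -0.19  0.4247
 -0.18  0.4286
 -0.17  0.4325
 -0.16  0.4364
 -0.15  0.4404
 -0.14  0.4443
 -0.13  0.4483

$17.37

σ√T = 0.35 × 0.4082 = 0.1429
d₁ = [ln(425/445) + (0.068 + 0.35²/2)·0.1667] / 0.1429 = [-0.0460 + 0.0215] / 0.1429 = -0.1711 which rounds to -0.17
d₂ = d₁ − σ√T = -0.1711 − 0.1429 = -0.3140 which rounds to -0.31
e^(−rT) = e^(−0.068·0.1667) = 0.9887
N(d₁) = N(-0.17) = 0.4325;  N(d₂) = N(-0.31) = 0.3783
C = 425·0.4325 − 445·0.9887·0.3783 = 183.8125 − 166.4412 = 17.3713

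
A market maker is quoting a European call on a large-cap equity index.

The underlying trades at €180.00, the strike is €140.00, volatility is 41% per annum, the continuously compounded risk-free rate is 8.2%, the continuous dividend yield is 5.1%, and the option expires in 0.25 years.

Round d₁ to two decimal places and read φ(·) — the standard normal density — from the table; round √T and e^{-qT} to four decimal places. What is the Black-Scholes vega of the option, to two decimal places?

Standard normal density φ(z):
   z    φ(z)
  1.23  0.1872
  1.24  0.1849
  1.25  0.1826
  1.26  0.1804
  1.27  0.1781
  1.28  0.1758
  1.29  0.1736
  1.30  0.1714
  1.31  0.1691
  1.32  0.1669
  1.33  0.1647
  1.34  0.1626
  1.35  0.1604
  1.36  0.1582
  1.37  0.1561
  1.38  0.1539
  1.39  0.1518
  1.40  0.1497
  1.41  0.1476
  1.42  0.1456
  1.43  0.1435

13.87

σ√T = 0.41·√0.25 = 0.2050
d₁ = [ln(180/140) + (0.082 − 0.051 + ½·0.41²)·0.25] / (σ√T) = (0.2513 + 0.0288) / 0.2050 = 1.3662 → 1.37
√T = √0.25 = 0.5000
φ(d₁) = φ(1.37) = 0.1561
e^(−qT) = e^(−0.051·0.25) = 0.9873
vega = S·e^(−qT)·φ(d₁)·√T = 180·0.9873·0.1561·0.5000 = 13.8706
(Vega is the same for a European call and put with the same parameters.)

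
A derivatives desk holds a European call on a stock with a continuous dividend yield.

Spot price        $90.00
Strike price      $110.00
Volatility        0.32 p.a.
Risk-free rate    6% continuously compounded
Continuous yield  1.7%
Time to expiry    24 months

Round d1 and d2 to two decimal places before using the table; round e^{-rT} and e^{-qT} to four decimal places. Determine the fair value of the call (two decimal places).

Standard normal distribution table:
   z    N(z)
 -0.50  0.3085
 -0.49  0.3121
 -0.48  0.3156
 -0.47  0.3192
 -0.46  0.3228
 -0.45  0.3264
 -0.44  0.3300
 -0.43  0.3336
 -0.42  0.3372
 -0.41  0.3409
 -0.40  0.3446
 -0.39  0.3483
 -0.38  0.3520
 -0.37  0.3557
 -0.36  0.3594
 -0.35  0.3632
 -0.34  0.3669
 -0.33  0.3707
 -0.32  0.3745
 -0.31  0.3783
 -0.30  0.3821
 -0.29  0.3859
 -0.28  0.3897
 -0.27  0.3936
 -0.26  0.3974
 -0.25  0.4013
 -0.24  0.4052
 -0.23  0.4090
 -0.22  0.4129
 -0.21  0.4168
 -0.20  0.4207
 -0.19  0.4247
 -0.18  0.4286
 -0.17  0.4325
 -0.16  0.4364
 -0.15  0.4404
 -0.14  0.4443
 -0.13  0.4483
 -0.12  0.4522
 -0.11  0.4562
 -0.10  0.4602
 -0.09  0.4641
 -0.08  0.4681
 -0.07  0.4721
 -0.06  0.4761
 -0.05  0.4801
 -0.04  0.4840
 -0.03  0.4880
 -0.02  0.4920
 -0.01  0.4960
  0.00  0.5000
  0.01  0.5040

σ√T = 0.32·√2 = 0.4525
d₁ = [ln(90/110) + (0.06 − 0.017 + 0.32²/2)·2] / 0.4525 = [-0.2007 + 0.1884] / 0.4525 = -0.0271 → -0.03
d₂ = d₁ − σ√T = -0.0271 − 0.4525 = -0.4797 → -0.48
e^(−qT) = e^(−0.017·2) = 0.9666;  e^(−rT) = e^(−0.06·2) = 0.8869
C = 90·0.9666·N(-0.03) − 110·0.8869·N(-0.48) = 90·0.9666·0.4880 − 110·0.8869·0.3156 = 42.4531 − 30.7896 = 11.6635

$11.66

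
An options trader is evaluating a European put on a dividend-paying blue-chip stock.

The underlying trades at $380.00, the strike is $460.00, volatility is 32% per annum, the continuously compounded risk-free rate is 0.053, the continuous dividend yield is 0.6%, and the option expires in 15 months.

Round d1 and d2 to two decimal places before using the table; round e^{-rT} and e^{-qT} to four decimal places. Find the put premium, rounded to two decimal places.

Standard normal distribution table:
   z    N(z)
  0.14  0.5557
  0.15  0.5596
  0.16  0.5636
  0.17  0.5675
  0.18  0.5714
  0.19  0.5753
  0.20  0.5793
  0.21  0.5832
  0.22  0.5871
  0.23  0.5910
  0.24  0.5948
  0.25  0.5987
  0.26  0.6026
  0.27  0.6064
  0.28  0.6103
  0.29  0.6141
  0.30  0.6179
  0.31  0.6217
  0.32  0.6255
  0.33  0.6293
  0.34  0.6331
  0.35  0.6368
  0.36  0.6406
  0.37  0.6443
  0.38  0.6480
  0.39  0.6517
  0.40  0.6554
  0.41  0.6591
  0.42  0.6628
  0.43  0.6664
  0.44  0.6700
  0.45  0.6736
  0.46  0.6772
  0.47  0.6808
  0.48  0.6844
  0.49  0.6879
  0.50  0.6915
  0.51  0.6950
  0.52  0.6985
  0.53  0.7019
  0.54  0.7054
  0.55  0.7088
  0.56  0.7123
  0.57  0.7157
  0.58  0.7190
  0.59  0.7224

σ√T = 0.32·√1.25 = 0.3578
d₁ = [ln(380/460) + (0.053 − 0.006 + ½·0.32²)·1.25] / (σ√T) = (-0.1911 + 0.1228) / 0.3578 = -0.1909 ≈ -0.19
d₂ = -0.1909 − 0.3578 = -0.5487 ≈ -0.55
exp(−qT) = exp(−0.006·1.25) = 0.9925;  exp(−rT) = exp(−0.053·1.25) = 0.9359
P = 460·0.9359·N(0.55) − 380·0.9925·N(0.19) = 460·0.9359·0.7088 − 380·0.9925·0.5753 = 305.1483 − 216.9744 = 88.1739

$88.17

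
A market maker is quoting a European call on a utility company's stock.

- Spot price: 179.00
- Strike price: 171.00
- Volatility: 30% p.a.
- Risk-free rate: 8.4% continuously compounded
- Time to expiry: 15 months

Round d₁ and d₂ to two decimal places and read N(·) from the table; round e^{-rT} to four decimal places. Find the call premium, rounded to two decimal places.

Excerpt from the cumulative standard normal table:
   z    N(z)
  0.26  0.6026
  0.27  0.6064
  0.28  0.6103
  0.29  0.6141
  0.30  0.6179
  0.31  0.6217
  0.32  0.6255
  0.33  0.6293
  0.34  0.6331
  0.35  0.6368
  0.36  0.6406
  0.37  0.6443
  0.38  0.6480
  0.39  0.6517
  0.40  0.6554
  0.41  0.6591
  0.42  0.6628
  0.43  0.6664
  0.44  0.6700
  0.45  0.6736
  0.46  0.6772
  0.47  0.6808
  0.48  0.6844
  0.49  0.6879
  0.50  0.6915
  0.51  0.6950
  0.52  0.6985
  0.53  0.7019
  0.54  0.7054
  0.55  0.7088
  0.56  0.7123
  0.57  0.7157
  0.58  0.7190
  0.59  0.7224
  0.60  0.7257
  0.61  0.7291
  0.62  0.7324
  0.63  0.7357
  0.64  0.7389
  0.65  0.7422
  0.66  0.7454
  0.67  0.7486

σ√T = 0.3 × 1.1180 = 0.3354
d₁ = [ln(179/171) + (0.084 + 0.3²/2)·1.25] / 0.3354 = [0.0457 + 0.1613] / 0.3354 = 0.6171 → 0.62
d₂ = d₁ − σ√T = 0.6171 − 0.3354 = 0.2817 → 0.28
exp(−rT) = exp(−0.084·1.25) = 0.9003
N(d₁) = N(0.62) = 0.7324;  N(d₂) = N(0.28) = 0.6103
C = 179·0.7324 − 171·0.9003·0.6103 = 131.0996 − 93.9565 = 37.1431

37.14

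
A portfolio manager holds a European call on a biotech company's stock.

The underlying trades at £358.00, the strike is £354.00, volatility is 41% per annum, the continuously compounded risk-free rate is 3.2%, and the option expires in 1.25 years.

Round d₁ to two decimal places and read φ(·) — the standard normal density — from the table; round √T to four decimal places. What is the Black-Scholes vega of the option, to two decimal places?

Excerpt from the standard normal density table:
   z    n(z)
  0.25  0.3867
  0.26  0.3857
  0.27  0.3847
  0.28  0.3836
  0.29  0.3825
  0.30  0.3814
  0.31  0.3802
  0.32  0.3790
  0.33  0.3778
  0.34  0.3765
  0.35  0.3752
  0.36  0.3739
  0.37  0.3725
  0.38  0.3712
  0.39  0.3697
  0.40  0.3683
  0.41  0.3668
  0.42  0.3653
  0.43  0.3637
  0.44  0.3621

150.69

σ√T = 0.41·√1.25 = 0.4584
d₁ = [ln(358/354) + (0.032 + 0.41²/2)·1.25] / 0.4584 = [0.0112 + 0.1451] / 0.4584 = 0.3410 → 0.34
√T = √1.25 = 1.1180
φ(d₁) = φ(0.34) = 0.3765
vega = S·φ(d₁)·√T = 358·0.3765·1.1180 = 150.6919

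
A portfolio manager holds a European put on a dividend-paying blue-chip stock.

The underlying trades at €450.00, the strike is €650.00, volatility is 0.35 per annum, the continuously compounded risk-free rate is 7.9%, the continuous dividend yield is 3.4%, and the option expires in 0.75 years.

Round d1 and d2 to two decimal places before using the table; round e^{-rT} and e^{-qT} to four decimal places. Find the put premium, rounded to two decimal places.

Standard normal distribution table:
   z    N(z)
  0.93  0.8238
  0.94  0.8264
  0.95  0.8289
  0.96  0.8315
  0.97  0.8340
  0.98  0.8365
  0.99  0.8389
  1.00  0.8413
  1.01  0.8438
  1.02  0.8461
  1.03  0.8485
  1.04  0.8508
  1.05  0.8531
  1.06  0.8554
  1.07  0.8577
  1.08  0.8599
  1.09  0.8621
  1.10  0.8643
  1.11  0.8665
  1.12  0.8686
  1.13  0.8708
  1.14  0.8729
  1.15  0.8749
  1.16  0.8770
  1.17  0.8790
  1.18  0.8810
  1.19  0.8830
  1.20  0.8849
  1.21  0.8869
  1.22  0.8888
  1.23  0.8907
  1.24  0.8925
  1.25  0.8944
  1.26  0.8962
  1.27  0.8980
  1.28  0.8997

€184.33

σ√T = 0.35·√0.75 = 0.3031
d₁ = [ln(450/650) + (0.079 − 0.034 + 0.35²/2)·0.75] / 0.3031 = [-0.3677 + 0.0797] / 0.3031 = -0.9503 → -0.95
d₂ = d₁ − σ√T = -0.9503 − 0.3031 = -1.2534 → -1.25
exp(−qT) = exp(−0.034·0.75) = 0.9748;  exp(−rT) = exp(−0.079·0.75) = 0.9425
N(−d₂) = N(1.25) = 0.8944;  N(−d₁) = N(0.95) = 0.8289
P = 650·0.9425·0.8944 − 450·0.9748·0.8289 = 547.9318 − 363.6053 = 184.3265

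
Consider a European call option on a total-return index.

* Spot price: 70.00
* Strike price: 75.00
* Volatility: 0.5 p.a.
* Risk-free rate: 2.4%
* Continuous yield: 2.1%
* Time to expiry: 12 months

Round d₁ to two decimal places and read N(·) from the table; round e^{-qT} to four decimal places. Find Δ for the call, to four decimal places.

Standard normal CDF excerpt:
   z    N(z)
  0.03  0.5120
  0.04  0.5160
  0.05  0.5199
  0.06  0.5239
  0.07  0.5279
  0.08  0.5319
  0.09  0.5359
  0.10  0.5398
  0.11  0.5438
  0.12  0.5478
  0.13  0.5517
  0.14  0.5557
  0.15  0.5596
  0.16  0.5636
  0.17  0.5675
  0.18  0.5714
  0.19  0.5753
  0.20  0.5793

0.5364

σ√T = 0.5·√1 = 0.5000
d₁ = [ln(70/75) + (0.024 − 0.021 + ½·0.5²)·1] / (σ√T) = (-0.0690 + 0.1280) / 0.5000 = 0.1180 → 0.12
N(d₁) = N(0.12) = 0.5478
Δ_call = e^(−qT)·N(d₁) = 0.9792·0.5478 = 0.5364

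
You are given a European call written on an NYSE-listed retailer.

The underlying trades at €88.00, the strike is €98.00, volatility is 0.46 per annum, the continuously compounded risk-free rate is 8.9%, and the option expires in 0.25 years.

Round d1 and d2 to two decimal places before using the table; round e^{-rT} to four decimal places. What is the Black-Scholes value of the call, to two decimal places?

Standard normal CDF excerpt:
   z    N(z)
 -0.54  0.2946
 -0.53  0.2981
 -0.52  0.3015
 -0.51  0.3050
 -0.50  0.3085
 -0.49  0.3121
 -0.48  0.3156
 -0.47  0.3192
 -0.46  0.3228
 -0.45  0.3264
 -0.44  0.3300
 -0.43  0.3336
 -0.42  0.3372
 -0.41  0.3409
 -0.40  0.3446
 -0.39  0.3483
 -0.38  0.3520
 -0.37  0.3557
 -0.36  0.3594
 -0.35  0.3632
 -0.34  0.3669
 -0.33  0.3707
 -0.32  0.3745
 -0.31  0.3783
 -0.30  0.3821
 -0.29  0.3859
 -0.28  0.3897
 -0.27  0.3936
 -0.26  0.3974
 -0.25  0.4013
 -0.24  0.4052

σ√T = 0.46 × 0.5000 = 0.2300
d₁ = [ln(88/98) + (0.089 + 0.46²/2)·0.25] / 0.2300 = [-0.1076 + 0.0487] / 0.2300 = -0.2562 → -0.26
d₂ = d₁ − σ√T = -0.2562 − 0.2300 = -0.4862 → -0.49
exp(−rT) = exp(−0.089·0.25) = 0.9780
N(d₁) = N(-0.26) = 0.3974;  N(d₂) = N(-0.49) = 0.3121
C = 88·0.3974 − 98·0.9780·0.3121 = 34.9712 − 29.9129 = 5.0583

€5.06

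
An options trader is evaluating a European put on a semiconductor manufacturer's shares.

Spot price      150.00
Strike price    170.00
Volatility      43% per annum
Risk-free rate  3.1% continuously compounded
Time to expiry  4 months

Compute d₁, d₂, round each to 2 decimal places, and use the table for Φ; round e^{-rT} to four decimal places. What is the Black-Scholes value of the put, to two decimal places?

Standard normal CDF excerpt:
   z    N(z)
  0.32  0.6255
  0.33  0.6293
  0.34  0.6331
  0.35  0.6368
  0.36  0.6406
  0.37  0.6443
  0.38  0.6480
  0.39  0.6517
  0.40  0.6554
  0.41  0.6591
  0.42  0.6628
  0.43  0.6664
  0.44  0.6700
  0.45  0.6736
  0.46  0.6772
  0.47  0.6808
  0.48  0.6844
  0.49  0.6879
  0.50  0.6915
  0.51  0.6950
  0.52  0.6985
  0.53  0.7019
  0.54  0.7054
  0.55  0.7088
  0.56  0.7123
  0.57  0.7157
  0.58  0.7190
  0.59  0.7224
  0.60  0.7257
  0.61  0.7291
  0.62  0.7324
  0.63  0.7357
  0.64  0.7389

26.58

T = 0.3333;  σ√T = 0.2483
ln(S/K) + (r + σ²/2)T = ln(150/170) + (0.031 + 0.43²/2)·0.3333 = -0.1252 + 0.0411 = -0.0840
d₁ = -0.0840 / 0.2483 = -0.3384 ⇒ -0.34
d₂ = d₁ − σ√T = -0.3384 − 0.2483 = -0.5867 ⇒ -0.59
exp(−rT) = exp(−0.031·0.3333) = 0.9897
N(−d₂) = N(0.59) = 0.7224;  N(−d₁) = N(0.34) = 0.6331
P = 170·0.9897·0.7224 − 150·0.6331 = 121.5431 − 94.9650 = 26.5781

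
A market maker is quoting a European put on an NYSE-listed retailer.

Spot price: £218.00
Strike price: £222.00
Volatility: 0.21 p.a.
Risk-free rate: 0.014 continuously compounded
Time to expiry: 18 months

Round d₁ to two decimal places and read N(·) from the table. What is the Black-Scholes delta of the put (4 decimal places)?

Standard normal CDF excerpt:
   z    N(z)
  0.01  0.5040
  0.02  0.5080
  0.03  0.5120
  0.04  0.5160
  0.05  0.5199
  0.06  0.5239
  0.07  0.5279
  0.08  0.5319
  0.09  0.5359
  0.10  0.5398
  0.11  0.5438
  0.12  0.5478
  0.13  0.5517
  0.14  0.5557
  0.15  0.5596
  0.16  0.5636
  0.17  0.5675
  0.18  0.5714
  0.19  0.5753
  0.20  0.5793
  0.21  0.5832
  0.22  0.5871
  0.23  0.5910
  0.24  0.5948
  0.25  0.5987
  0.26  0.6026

-0.4443

σ√T = 0.21 × 1.2247 = 0.2572
ln(S/K) + (r + σ²/2)T = ln(218/222) + (0.014 + 0.21²/2)·1.5 = -0.0182 + 0.0541 = 0.0359
d₁ = 0.0359 / 0.2572 = 0.1396 → 0.14
N(d₁) = N(0.14) = 0.5557
Δ_put = N(d₁) − 1 = 0.5557 − 1 = -0.4443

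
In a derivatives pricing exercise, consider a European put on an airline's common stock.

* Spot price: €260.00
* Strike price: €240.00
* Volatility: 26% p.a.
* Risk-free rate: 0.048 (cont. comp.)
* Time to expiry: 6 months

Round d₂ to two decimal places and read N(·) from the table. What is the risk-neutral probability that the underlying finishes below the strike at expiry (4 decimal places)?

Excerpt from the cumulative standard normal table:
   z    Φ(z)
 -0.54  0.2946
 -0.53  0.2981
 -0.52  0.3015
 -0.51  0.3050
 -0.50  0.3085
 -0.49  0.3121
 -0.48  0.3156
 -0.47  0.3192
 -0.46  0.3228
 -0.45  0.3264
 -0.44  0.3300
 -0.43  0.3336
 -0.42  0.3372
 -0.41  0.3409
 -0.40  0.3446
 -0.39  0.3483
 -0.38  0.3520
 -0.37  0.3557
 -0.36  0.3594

0.3192

T = 0.5;  σ√T = 0.1838
d₁ = [ln(260/240) + (0.048 + 0.26²/2)·0.5] / 0.1838 = [0.0800 + 0.0409] / 0.1838 = 0.6578 → 0.66
d₂ = d₁ − σ√T = 0.6578 − 0.1838 = 0.4740 → 0.47
Risk-neutral Pr[S_T < K] = N(−d₂) = N(-0.47) = 0.3192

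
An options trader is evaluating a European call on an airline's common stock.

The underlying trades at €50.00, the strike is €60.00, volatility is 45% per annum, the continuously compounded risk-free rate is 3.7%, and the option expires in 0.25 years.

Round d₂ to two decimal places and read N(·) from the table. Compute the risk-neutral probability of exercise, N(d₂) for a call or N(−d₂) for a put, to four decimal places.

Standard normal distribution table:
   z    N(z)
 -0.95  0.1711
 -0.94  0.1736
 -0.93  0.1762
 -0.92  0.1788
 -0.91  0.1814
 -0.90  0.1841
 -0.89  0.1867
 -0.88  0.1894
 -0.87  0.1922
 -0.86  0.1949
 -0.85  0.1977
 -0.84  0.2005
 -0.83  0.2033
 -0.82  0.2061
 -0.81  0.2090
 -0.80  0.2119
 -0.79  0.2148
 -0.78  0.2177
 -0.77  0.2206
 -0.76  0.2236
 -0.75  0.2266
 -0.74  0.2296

σ√T = 0.45·√0.25 = 0.2250
d₁ = [ln(50/60) + (0.037 + ½·0.45²)·0.25] / (σ√T) = (-0.1823 + 0.0346) / 0.2250 = -0.6567 ⇒ -0.66
d₂ = -0.6567 − 0.2250 = -0.8817 ⇒ -0.88
Pr(exercise) under Q = N(d₂) = 0.1894

0.1894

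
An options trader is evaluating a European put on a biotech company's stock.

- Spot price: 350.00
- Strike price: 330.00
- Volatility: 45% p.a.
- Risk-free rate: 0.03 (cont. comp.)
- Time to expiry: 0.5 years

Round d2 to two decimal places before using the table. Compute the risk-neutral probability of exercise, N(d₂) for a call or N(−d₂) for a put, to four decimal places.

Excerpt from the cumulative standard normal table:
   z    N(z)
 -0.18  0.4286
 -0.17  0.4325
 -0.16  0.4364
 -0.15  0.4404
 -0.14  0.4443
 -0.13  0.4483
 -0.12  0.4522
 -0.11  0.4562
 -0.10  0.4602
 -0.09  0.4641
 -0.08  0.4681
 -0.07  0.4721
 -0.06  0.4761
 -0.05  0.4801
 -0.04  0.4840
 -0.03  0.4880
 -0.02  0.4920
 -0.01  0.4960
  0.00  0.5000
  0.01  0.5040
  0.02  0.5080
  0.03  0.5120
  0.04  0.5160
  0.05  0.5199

σ√T = 0.45·√0.5 = 0.3182
ln(S/K) + (r + σ²/2)T = ln(350/330) + (0.03 + 0.45²/2)·0.5 = 0.0588 + 0.0656 = 0.1245
d₁ = 0.1245 / 0.3182 = 0.3912 ⇒ 0.39
d₂ = d₁ − σ√T = 0.3912 − 0.3182 = 0.0730 ⇒ 0.07
Pr(exercise) under Q = N(−d₂) = N(-0.07) = 0.4721

0.4721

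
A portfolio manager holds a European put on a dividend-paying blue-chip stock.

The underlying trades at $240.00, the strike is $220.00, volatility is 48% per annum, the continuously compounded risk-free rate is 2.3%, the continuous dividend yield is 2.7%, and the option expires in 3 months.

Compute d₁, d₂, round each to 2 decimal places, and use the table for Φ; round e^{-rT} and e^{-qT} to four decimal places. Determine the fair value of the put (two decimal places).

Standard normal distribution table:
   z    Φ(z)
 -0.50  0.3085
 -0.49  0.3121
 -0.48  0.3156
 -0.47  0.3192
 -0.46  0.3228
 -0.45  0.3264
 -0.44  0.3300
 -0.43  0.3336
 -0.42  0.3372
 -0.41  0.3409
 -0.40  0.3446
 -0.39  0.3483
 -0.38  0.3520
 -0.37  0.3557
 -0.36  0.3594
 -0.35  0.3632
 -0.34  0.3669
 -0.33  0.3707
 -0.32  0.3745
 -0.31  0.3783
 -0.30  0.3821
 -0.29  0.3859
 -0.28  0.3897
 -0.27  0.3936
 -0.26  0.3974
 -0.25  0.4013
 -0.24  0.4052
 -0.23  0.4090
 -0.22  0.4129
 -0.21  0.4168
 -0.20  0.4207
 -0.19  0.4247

$13.40

σ√T = 0.48·√0.25 = 0.2400
d₁ = [ln(240/220) + (0.023 − 0.027 + 0.48²/2)·0.25] / 0.2400 = [0.0870 + 0.0278] / 0.2400 = 0.4784 → 0.48
d₂ = d₁ − σ√T = 0.4784 − 0.2400 = 0.2384 → 0.24
exp(−qT) = exp(−0.027·0.25) = 0.9933;  exp(−rT) = exp(−0.023·0.25) = 0.9943
N(−d₂) = N(-0.24) = 0.4052;  N(−d₁) = N(-0.48) = 0.3156
P = 220·0.9943·0.4052 − 240·0.9933·0.3156 = 88.6359 − 75.2365 = 13.3994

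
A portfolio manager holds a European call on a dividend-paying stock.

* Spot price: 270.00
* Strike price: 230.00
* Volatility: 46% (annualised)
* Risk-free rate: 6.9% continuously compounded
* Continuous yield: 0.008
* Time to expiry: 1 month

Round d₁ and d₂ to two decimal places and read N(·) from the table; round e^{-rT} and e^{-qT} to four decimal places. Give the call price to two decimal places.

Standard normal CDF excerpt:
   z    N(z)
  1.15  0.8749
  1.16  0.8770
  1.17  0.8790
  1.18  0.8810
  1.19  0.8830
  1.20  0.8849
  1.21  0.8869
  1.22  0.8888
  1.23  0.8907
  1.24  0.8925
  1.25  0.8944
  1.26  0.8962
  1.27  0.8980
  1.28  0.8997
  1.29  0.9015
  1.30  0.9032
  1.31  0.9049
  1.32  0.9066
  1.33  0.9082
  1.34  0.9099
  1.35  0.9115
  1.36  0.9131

T = 0.08333;  σ√T = 0.1328
d₁ = [ln(270/230) + (0.069 − 0.008 + 0.46²/2)·0.08333] / 0.1328 = [0.1603 + 0.0139] / 0.1328 = 1.3122 ⇒ 1.31
d₂ = d₁ − σ√T = 1.3122 − 0.1328 = 1.1794 ⇒ 1.18
exp(−qT) = exp(−0.008·0.08333) = 0.9993;  exp(−rT) = exp(−0.069·0.08333) = 0.9943
N(d₁) = N(1.31) = 0.9049;  N(d₂) = N(1.18) = 0.8810
C = 270·0.9993·0.9049 − 230·0.9943·0.8810 = 244.1520 − 201.4750 = 42.6770

42.68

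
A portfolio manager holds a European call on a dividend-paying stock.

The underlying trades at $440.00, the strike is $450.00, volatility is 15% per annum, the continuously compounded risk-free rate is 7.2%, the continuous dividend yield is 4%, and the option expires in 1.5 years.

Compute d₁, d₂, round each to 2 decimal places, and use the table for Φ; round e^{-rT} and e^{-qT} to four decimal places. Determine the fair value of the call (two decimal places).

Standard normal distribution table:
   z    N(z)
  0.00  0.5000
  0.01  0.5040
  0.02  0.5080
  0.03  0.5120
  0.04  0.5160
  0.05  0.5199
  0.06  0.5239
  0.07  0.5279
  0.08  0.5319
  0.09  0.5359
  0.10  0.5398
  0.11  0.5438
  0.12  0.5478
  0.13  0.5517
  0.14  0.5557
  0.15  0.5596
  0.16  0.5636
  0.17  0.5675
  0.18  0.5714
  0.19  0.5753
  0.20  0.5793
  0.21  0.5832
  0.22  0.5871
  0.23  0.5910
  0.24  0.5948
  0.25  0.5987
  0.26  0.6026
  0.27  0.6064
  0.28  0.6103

σ√T = 0.15 × 1.2247 = 0.1837
d₁ = [ln(440/450) + (0.072 − 0.04 + 0.15²/2)·1.5] / 0.1837 = [-0.0225 + 0.0649] / 0.1837 = 0.2308 ≈ 0.23
d₂ = d₁ − σ√T = 0.2308 − 0.1837 = 0.0471 ≈ 0.05
e^(−qT) = e^(−0.04·1.5) = 0.9418;  e^(−rT) = e^(−0.072·1.5) = 0.8976
N(d₁) = N(0.23) = 0.5910;  N(d₂) = N(0.05) = 0.5199
C = 440·0.9418·0.5910 − 450·0.8976·0.5199 = 244.9057 − 209.9980 = 34.9077

$34.91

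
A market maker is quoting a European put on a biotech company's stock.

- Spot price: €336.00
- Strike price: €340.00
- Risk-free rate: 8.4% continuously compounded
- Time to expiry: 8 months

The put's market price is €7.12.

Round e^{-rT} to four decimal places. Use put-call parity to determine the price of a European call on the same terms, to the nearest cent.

€21.65

e^(−rT) = e^(−0.084·0.6667) = 0.9455
Put-call parity: C − P = S − K·e^(−rT) = 336 − 340·0.9455 = 336 − 321.4700 = 14.5300
C = P + (C − P) = 7.12 + (14.5300) = 21.6500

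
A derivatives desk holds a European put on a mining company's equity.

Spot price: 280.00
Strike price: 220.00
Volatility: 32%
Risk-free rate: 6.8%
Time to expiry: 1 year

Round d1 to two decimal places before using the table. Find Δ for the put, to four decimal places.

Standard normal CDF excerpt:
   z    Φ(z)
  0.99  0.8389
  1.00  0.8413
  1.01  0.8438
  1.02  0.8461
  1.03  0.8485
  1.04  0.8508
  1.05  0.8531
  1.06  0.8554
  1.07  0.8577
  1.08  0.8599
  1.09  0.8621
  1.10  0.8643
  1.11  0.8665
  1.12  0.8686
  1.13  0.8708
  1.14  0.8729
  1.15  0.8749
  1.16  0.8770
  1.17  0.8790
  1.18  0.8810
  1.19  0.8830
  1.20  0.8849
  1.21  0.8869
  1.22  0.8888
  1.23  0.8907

-0.1292

σ√T = 0.32·√1 = 0.3200
ln(S/K) + (r + σ²/2)T = ln(280/220) + (0.068 + 0.32²/2)·1 = 0.2412 + 0.1192 = 0.3604
d₁ = 0.3604 / 0.3200 = 1.1261 ⇒ 1.13
N(d₁) = N(1.13) = 0.8708
Δ_put = N(d₁) − 1 = 0.8708 − 1 = -0.1292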